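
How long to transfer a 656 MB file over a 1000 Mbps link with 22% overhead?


Effective throughput = 1000 * (1 - 22/100) = 780 Mbps
File size in Mb = 656 * 8 = 5248 Mb
Time = 5248 / 780
Time = 6.7282 seconds


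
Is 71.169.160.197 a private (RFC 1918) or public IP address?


RFC 1918 private ranges:
  10.0.0.0/8 (10.0.0.0 - 10.255.255.255)
  172.16.0.0/12 (172.16.0.0 - 172.31.255.255)
  192.168.0.0/16 (192.168.0.0 - 192.168.255.255)
Public (not in any RFC 1918 range)


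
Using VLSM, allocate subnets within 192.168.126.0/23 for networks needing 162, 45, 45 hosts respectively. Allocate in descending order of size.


162 hosts -> /24 (254 usable): 192.168.126.0/24
45 hosts -> /26 (62 usable): 192.168.127.0/26
45 hosts -> /26 (62 usable): 192.168.127.64/26
Allocation: 192.168.126.0/24 (162 hosts, 254 usable); 192.168.127.0/26 (45 hosts, 62 usable); 192.168.127.64/26 (45 hosts, 62 usable)


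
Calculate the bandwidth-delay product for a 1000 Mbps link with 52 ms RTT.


BDP = bandwidth * RTT
= 1000 Mbps * 52 ms
= 1000 * 1e6 * 52 / 1000 bits
= 52000000 bits
= 6500000 bytes
= 6347.6562 KB
BDP = 52000000 bits (6500000 bytes)


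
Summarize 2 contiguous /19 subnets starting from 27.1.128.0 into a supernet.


Original prefix: /19
Number of subnets: 2 = 2^1
New prefix = 19 - 1 = 18
Supernet: 27.1.128.0/18


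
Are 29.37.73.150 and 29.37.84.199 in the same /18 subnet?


Mask: 255.255.192.0
29.37.73.150 AND mask = 29.37.64.0
29.37.84.199 AND mask = 29.37.64.0
Yes, same subnet (29.37.64.0)


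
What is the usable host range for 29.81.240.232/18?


Network: 29.81.192.0
Broadcast: 29.81.255.255
First usable = network + 1
Last usable = broadcast - 1
Range: 29.81.192.1 to 29.81.255.254


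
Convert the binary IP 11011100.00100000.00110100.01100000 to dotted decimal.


11011100 = 220
00100000 = 32
00110100 = 52
01100000 = 96
IP: 220.32.52.96


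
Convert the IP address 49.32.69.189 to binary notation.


49 = 00110001
32 = 00100000
69 = 01000101
189 = 10111101
Binary: 00110001.00100000.01000101.10111101


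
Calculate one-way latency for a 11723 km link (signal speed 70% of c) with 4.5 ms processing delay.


Speed = 0.7 * 3e5 km/s = 210000 km/s
Propagation delay = 11723 / 210000 = 0.0558 s = 55.8238 ms
Processing delay = 4.5 ms
Total one-way latency = 60.3238 ms


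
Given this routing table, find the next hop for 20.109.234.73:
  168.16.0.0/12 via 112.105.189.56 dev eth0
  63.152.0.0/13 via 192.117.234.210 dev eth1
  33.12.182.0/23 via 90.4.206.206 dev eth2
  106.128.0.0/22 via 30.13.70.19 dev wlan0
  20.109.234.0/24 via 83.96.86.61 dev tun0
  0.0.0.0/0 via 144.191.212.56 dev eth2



Longest prefix match for 20.109.234.73:
  /12 168.16.0.0: no
  /13 63.152.0.0: no
  /23 33.12.182.0: no
  /22 106.128.0.0: no
  /24 20.109.234.0: MATCH
  /0 0.0.0.0: MATCH
Selected: next-hop 83.96.86.61 via tun0 (matched /24)


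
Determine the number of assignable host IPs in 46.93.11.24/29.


Host bits = 32 - 29 = 3
Total addresses = 2^3 = 8
Usable = total - 2 (network and broadcast)
Usable hosts: 6


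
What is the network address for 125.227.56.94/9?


IP:   01111101.11100011.00111000.01011110
Mask: 11111111.10000000.00000000.00000000
AND operation:
Net:  01111101.10000000.00000000.00000000
Network: 125.128.0.0/9


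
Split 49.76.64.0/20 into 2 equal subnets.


New prefix = 20 + 1 = 21
Each subnet has 2048 addresses
  49.76.64.0/21
  49.76.72.0/21
Subnets: 49.76.64.0/21, 49.76.72.0/21


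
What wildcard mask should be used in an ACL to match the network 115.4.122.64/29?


Subnet mask: 255.255.255.248
Wildcard = 255.255.255.255 - subnet mask
255 - 255 = 0
255 - 255 = 0
255 - 255 = 0
255 - 248 = 7
Wildcard: 0.0.0.7


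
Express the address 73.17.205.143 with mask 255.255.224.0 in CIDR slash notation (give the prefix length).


Binary: 11111111.11111111.11100000.00000000
Count leading 1s
Prefix: /19


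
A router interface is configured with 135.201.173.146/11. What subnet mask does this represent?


/11 means 11 network bits, 21 host bits
Binary: 11111111111000000000000000000000
Mask: 255.224.0.0


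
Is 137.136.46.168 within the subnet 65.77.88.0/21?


Subnet network: 65.77.88.0
Test IP AND mask: 137.136.40.0
No, 137.136.46.168 is not in 65.77.88.0/21


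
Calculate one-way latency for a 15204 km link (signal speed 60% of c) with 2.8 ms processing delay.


Speed = 0.6 * 3e5 km/s = 180000 km/s
Propagation delay = 15204 / 180000 = 0.0845 s = 84.4667 ms
Processing delay = 2.8 ms
Total one-way latency = 87.2667 ms


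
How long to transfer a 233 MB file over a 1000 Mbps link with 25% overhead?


Effective throughput = 1000 * (1 - 25/100) = 750 Mbps
File size in Mb = 233 * 8 = 1864 Mb
Time = 1864 / 750
Time = 2.4853 seconds


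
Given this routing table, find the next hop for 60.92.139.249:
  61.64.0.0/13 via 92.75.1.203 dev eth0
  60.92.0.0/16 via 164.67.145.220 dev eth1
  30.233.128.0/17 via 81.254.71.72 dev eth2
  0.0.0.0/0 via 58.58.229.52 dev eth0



Longest prefix match for 60.92.139.249:
  /13 61.64.0.0: no
  /16 60.92.0.0: MATCH
  /17 30.233.128.0: no
  /0 0.0.0.0: MATCH
Selected: next-hop 164.67.145.220 via eth1 (matched /16)


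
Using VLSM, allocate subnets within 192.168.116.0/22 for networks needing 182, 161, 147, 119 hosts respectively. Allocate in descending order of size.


182 hosts -> /24 (254 usable): 192.168.116.0/24
161 hosts -> /24 (254 usable): 192.168.117.0/24
147 hosts -> /24 (254 usable): 192.168.118.0/24
119 hosts -> /25 (126 usable): 192.168.119.0/25
Allocation: 192.168.116.0/24 (182 hosts, 254 usable); 192.168.117.0/24 (161 hosts, 254 usable); 192.168.118.0/24 (147 hosts, 254 usable); 192.168.119.0/25 (119 hosts, 126 usable)


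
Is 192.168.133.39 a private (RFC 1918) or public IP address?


RFC 1918 private ranges:
  10.0.0.0/8 (10.0.0.0 - 10.255.255.255)
  172.16.0.0/12 (172.16.0.0 - 172.31.255.255)
  192.168.0.0/16 (192.168.0.0 - 192.168.255.255)
Private (in 192.168.0.0/16)


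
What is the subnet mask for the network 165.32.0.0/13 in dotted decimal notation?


/13 means 13 network bits, 19 host bits
Binary: 11111111111110000000000000000000
Mask: 255.248.0.0


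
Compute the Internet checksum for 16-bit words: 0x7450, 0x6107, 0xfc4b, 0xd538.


Sum all words (with carry folding):
+ 0x7450 = 0x7450
+ 0x6107 = 0xd557
+ 0xfc4b = 0xd1a3
+ 0xd538 = 0xa6dc
One's complement: ~0xa6dc
Checksum = 0x5923


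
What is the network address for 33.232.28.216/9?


IP:   00100001.11101000.00011100.11011000
Mask: 11111111.10000000.00000000.00000000
AND operation:
Net:  00100001.10000000.00000000.00000000
Network: 33.128.0.0/9


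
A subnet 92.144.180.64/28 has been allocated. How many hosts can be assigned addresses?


Host bits = 32 - 28 = 4
Total addresses = 2^4 = 16
Usable = total - 2 (network and broadcast)
Usable hosts: 14


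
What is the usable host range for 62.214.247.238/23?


Network: 62.214.246.0
Broadcast: 62.214.247.255
First usable = network + 1
Last usable = broadcast - 1
Range: 62.214.246.1 to 62.214.247.254


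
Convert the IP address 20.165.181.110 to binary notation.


20 = 00010100
165 = 10100101
181 = 10110101
110 = 01101110
Binary: 00010100.10100101.10110101.01101110


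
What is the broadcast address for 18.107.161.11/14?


Network: 18.104.0.0/14
Host bits = 18
Set all host bits to 1:
Broadcast: 18.107.255.255


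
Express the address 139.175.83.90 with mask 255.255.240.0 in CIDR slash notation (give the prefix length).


Binary: 11111111.11111111.11110000.00000000
Count leading 1s
Prefix: /20


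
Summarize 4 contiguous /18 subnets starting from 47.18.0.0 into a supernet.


Original prefix: /18
Number of subnets: 4 = 2^2
New prefix = 18 - 2 = 16
Supernet: 47.18.0.0/16


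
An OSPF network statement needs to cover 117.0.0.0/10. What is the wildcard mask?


Subnet mask: 255.192.0.0
Wildcard = 255.255.255.255 - subnet mask
255 - 255 = 0
255 - 192 = 63
255 - 0 = 255
255 - 0 = 255
Wildcard: 0.63.255.255


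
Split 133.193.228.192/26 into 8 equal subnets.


New prefix = 26 + 3 = 29
Each subnet has 8 addresses
  133.193.228.192/29
  133.193.228.200/29
  133.193.228.208/29
  133.193.228.216/29
  133.193.228.224/29
  133.193.228.232/29
  133.193.228.240/29
  133.193.228.248/29
Subnets: 133.193.228.192/29, 133.193.228.200/29, 133.193.228.208/29, 133.193.228.216/29, 133.193.228.224/29, 133.193.228.232/29, 133.193.228.240/29, 133.193.228.248/29


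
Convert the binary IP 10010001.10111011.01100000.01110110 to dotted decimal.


10010001 = 145
10111011 = 187
01100000 = 96
01110110 = 118
IP: 145.187.96.118


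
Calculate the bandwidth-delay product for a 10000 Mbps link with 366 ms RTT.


BDP = bandwidth * RTT
= 10000 Mbps * 366 ms
= 10000 * 1e6 * 366 / 1000 bits
= 3660000000 bits
= 457500000 bytes
= 446777.3438 KB
BDP = 3660000000 bits (457500000 bytes)


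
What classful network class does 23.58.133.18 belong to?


First octet: 23
Binary: 00010111
0xxxxxxx -> Class A (1-126)
Class A, default mask 255.0.0.0 (/8)


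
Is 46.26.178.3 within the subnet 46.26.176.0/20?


Subnet network: 46.26.176.0
Test IP AND mask: 46.26.176.0
Yes, 46.26.178.3 is in 46.26.176.0/20


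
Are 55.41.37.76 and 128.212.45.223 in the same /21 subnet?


Mask: 255.255.248.0
55.41.37.76 AND mask = 55.41.32.0
128.212.45.223 AND mask = 128.212.40.0
No, different subnets (55.41.32.0 vs 128.212.40.0)


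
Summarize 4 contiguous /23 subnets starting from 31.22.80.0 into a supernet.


Original prefix: /23
Number of subnets: 4 = 2^2
New prefix = 23 - 2 = 21
Supernet: 31.22.80.0/21


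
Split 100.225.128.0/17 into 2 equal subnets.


New prefix = 17 + 1 = 18
Each subnet has 16384 addresses
  100.225.128.0/18
  100.225.192.0/18
Subnets: 100.225.128.0/18, 100.225.192.0/18


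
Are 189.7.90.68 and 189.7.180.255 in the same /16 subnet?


Mask: 255.255.0.0
189.7.90.68 AND mask = 189.7.0.0
189.7.180.255 AND mask = 189.7.0.0
Yes, same subnet (189.7.0.0)


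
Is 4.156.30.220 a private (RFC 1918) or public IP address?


RFC 1918 private ranges:
  10.0.0.0/8 (10.0.0.0 - 10.255.255.255)
  172.16.0.0/12 (172.16.0.0 - 172.31.255.255)
  192.168.0.0/16 (192.168.0.0 - 192.168.255.255)
Public (not in any RFC 1918 range)


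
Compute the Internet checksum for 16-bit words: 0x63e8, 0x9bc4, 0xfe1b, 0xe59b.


Sum all words (with carry folding):
+ 0x63e8 = 0x63e8
+ 0x9bc4 = 0xffac
+ 0xfe1b = 0xfdc8
+ 0xe59b = 0xe364
One's complement: ~0xe364
Checksum = 0x1c9b


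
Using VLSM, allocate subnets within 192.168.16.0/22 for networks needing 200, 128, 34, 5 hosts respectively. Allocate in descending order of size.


200 hosts -> /24 (254 usable): 192.168.16.0/24
128 hosts -> /24 (254 usable): 192.168.17.0/24
34 hosts -> /26 (62 usable): 192.168.18.0/26
5 hosts -> /29 (6 usable): 192.168.18.64/29
Allocation: 192.168.16.0/24 (200 hosts, 254 usable); 192.168.17.0/24 (128 hosts, 254 usable); 192.168.18.0/26 (34 hosts, 62 usable); 192.168.18.64/29 (5 hosts, 6 usable)


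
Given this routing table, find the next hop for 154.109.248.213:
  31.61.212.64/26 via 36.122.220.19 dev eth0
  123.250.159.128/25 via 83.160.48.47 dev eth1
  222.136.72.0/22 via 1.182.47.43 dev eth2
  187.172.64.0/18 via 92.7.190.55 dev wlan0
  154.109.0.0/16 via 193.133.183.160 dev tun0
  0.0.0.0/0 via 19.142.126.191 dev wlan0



Longest prefix match for 154.109.248.213:
  /26 31.61.212.64: no
  /25 123.250.159.128: no
  /22 222.136.72.0: no
  /18 187.172.64.0: no
  /16 154.109.0.0: MATCH
  /0 0.0.0.0: MATCH
Selected: next-hop 193.133.183.160 via tun0 (matched /16)


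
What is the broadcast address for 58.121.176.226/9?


Network: 58.0.0.0/9
Host bits = 23
Set all host bits to 1:
Broadcast: 58.127.255.255


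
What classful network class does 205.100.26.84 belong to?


First octet: 205
Binary: 11001101
110xxxxx -> Class C (192-223)
Class C, default mask 255.255.255.0 (/24)


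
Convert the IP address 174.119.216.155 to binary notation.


174 = 10101110
119 = 01110111
216 = 11011000
155 = 10011011
Binary: 10101110.01110111.11011000.10011011


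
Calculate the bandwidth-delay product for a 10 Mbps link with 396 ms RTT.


BDP = bandwidth * RTT
= 10 Mbps * 396 ms
= 10 * 1e6 * 396 / 1000 bits
= 3960000 bits
= 495000 bytes
= 483.3984 KB
BDP = 3960000 bits (495000 bytes)


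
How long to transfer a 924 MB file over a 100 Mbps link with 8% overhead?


Effective throughput = 100 * (1 - 8/100) = 92 Mbps
File size in Mb = 924 * 8 = 7392 Mb
Time = 7392 / 92
Time = 80.3478 seconds


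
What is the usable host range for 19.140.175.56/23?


Network: 19.140.174.0
Broadcast: 19.140.175.255
First usable = network + 1
Last usable = broadcast - 1
Range: 19.140.174.1 to 19.140.175.254


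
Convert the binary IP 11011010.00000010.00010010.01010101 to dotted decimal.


11011010 = 218
00000010 = 2
00010010 = 18
01010101 = 85
IP: 218.2.18.85


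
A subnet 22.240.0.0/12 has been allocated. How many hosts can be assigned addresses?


Host bits = 32 - 12 = 20
Total addresses = 2^20 = 1048576
Usable = total - 2 (network and broadcast)
Usable hosts: 1048574


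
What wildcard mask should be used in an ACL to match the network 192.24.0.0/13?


Subnet mask: 255.248.0.0
Wildcard = 255.255.255.255 - subnet mask
255 - 255 = 0
255 - 248 = 7
255 - 0 = 255
255 - 0 = 255
Wildcard: 0.7.255.255


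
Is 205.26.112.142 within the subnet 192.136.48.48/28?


Subnet network: 192.136.48.48
Test IP AND mask: 205.26.112.128
No, 205.26.112.142 is not in 192.136.48.48/28


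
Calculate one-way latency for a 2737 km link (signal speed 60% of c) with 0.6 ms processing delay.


Speed = 0.6 * 3e5 km/s = 180000 km/s
Propagation delay = 2737 / 180000 = 0.0152 s = 15.2056 ms
Processing delay = 0.6 ms
Total one-way latency = 15.8056 ms


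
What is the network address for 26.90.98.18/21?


IP:   00011010.01011010.01100010.00010010
Mask: 11111111.11111111.11111000.00000000
AND operation:
Net:  00011010.01011010.01100000.00000000
Network: 26.90.96.0/21


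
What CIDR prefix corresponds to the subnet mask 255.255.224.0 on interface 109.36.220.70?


Binary: 11111111.11111111.11100000.00000000
Count leading 1s
Prefix: /19


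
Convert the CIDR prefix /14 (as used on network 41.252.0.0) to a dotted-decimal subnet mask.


/14 means 14 network bits, 18 host bits
Binary: 11111111111111000000000000000000
Mask: 255.252.0.0


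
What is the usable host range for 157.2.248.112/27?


Network: 157.2.248.96
Broadcast: 157.2.248.127
First usable = network + 1
Last usable = broadcast - 1
Range: 157.2.248.97 to 157.2.248.126


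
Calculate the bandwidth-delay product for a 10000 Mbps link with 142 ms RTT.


BDP = bandwidth * RTT
= 10000 Mbps * 142 ms
= 10000 * 1e6 * 142 / 1000 bits
= 1420000000 bits
= 177500000 bytes
= 173339.8438 KB
BDP = 1420000000 bits (177500000 bytes)


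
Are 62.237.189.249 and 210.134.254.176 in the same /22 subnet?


Mask: 255.255.252.0
62.237.189.249 AND mask = 62.237.188.0
210.134.254.176 AND mask = 210.134.252.0
No, different subnets (62.237.188.0 vs 210.134.252.0)


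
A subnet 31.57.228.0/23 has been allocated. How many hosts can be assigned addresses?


Host bits = 32 - 23 = 9
Total addresses = 2^9 = 512
Usable = total - 2 (network and broadcast)
Usable hosts: 510


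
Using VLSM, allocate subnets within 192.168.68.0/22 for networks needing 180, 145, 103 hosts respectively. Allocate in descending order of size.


180 hosts -> /24 (254 usable): 192.168.68.0/24
145 hosts -> /24 (254 usable): 192.168.69.0/24
103 hosts -> /25 (126 usable): 192.168.70.0/25
Allocation: 192.168.68.0/24 (180 hosts, 254 usable); 192.168.69.0/24 (145 hosts, 254 usable); 192.168.70.0/25 (103 hosts, 126 usable)


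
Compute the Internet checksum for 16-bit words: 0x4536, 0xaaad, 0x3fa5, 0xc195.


Sum all words (with carry folding):
+ 0x4536 = 0x4536
+ 0xaaad = 0xefe3
+ 0x3fa5 = 0x2f89
+ 0xc195 = 0xf11e
One's complement: ~0xf11e
Checksum = 0x0ee1


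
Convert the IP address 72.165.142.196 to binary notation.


72 = 01001000
165 = 10100101
142 = 10001110
196 = 11000100
Binary: 01001000.10100101.10001110.11000100


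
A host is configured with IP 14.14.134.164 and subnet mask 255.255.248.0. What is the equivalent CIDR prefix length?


Binary: 11111111.11111111.11111000.00000000
Count leading 1s
Prefix: /21


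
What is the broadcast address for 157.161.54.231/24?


Network: 157.161.54.0/24
Host bits = 8
Set all host bits to 1:
Broadcast: 157.161.54.255


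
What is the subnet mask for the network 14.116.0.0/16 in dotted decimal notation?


/16 means 16 network bits, 16 host bits
Binary: 11111111111111110000000000000000
Mask: 255.255.0.0


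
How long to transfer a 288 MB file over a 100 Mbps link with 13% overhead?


Effective throughput = 100 * (1 - 13/100) = 87 Mbps
File size in Mb = 288 * 8 = 2304 Mb
Time = 2304 / 87
Time = 26.4828 seconds


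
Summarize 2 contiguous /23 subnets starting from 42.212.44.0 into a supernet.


Original prefix: /23
Number of subnets: 2 = 2^1
New prefix = 23 - 1 = 22
Supernet: 42.212.44.0/22


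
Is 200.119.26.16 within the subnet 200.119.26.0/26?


Subnet network: 200.119.26.0
Test IP AND mask: 200.119.26.0
Yes, 200.119.26.16 is in 200.119.26.0/26


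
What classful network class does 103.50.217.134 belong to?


First octet: 103
Binary: 01100111
0xxxxxxx -> Class A (1-126)
Class A, default mask 255.0.0.0 (/8)


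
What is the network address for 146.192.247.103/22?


IP:   10010010.11000000.11110111.01100111
Mask: 11111111.11111111.11111100.00000000
AND operation:
Net:  10010010.11000000.11110100.00000000
Network: 146.192.244.0/22


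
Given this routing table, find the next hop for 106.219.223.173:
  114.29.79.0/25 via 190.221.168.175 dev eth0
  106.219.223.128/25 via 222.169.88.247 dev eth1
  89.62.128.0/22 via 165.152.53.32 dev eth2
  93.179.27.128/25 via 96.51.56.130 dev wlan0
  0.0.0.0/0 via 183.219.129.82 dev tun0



Longest prefix match for 106.219.223.173:
  /25 114.29.79.0: no
  /25 106.219.223.128: MATCH
  /22 89.62.128.0: no
  /25 93.179.27.128: no
  /0 0.0.0.0: MATCH
Selected: next-hop 222.169.88.247 via eth1 (matched /25)


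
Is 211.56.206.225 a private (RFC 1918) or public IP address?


RFC 1918 private ranges:
  10.0.0.0/8 (10.0.0.0 - 10.255.255.255)
  172.16.0.0/12 (172.16.0.0 - 172.31.255.255)
  192.168.0.0/16 (192.168.0.0 - 192.168.255.255)
Public (not in any RFC 1918 range)


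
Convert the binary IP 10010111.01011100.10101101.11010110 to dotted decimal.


10010111 = 151
01011100 = 92
10101101 = 173
11010110 = 214
IP: 151.92.173.214


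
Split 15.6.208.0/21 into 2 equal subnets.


New prefix = 21 + 1 = 22
Each subnet has 1024 addresses
  15.6.208.0/22
  15.6.212.0/22
Subnets: 15.6.208.0/22, 15.6.212.0/22


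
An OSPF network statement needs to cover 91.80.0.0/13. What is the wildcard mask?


Subnet mask: 255.248.0.0
Wildcard = 255.255.255.255 - subnet mask
255 - 255 = 0
255 - 248 = 7
255 - 0 = 255
255 - 0 = 255
Wildcard: 0.7.255.255


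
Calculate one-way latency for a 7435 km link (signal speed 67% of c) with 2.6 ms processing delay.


Speed = 0.67 * 3e5 km/s = 201000 km/s
Propagation delay = 7435 / 201000 = 0.037 s = 36.99 ms
Processing delay = 2.6 ms
Total one-way latency = 39.59 ms


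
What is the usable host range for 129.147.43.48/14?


Network: 129.144.0.0
Broadcast: 129.147.255.255
First usable = network + 1
Last usable = broadcast - 1
Range: 129.144.0.1 to 129.147.255.254


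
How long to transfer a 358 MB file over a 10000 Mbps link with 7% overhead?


Effective throughput = 10000 * (1 - 7/100) = 9300 Mbps
File size in Mb = 358 * 8 = 2864 Mb
Time = 2864 / 9300
Time = 0.308 seconds


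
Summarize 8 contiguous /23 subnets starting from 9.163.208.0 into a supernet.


Original prefix: /23
Number of subnets: 8 = 2^3
New prefix = 23 - 3 = 20
Supernet: 9.163.208.0/20


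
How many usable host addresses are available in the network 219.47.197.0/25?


Host bits = 32 - 25 = 7
Total addresses = 2^7 = 128
Usable = total - 2 (network and broadcast)
Usable hosts: 126


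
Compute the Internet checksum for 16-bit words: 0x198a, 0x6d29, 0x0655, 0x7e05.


Sum all words (with carry folding):
+ 0x198a = 0x198a
+ 0x6d29 = 0x86b3
+ 0x0655 = 0x8d08
+ 0x7e05 = 0x0b0e
One's complement: ~0x0b0e
Checksum = 0xf4f1


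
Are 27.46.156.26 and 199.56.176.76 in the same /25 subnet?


Mask: 255.255.255.128
27.46.156.26 AND mask = 27.46.156.0
199.56.176.76 AND mask = 199.56.176.0
No, different subnets (27.46.156.0 vs 199.56.176.0)


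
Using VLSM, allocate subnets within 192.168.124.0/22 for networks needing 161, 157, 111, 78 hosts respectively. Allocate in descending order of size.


161 hosts -> /24 (254 usable): 192.168.124.0/24
157 hosts -> /24 (254 usable): 192.168.125.0/24
111 hosts -> /25 (126 usable): 192.168.126.0/25
78 hosts -> /25 (126 usable): 192.168.126.128/25
Allocation: 192.168.124.0/24 (161 hosts, 254 usable); 192.168.125.0/24 (157 hosts, 254 usable); 192.168.126.0/25 (111 hosts, 126 usable); 192.168.126.128/25 (78 hosts, 126 usable)


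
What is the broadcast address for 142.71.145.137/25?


Network: 142.71.145.128/25
Host bits = 7
Set all host bits to 1:
Broadcast: 142.71.145.255


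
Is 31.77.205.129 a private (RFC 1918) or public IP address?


RFC 1918 private ranges:
  10.0.0.0/8 (10.0.0.0 - 10.255.255.255)
  172.16.0.0/12 (172.16.0.0 - 172.31.255.255)
  192.168.0.0/16 (192.168.0.0 - 192.168.255.255)
Public (not in any RFC 1918 range)


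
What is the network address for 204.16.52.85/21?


IP:   11001100.00010000.00110100.01010101
Mask: 11111111.11111111.11111000.00000000
AND operation:
Net:  11001100.00010000.00110000.00000000
Network: 204.16.48.0/21


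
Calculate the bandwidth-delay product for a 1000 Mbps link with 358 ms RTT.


BDP = bandwidth * RTT
= 1000 Mbps * 358 ms
= 1000 * 1e6 * 358 / 1000 bits
= 358000000 bits
= 44750000 bytes
= 43701.1719 KB
BDP = 358000000 bits (44750000 bytes)


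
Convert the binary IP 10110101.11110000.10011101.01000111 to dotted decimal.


10110101 = 181
11110000 = 240
10011101 = 157
01000111 = 71
IP: 181.240.157.71


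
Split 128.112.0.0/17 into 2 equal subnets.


New prefix = 17 + 1 = 18
Each subnet has 16384 addresses
  128.112.0.0/18
  128.112.64.0/18
Subnets: 128.112.0.0/18, 128.112.64.0/18


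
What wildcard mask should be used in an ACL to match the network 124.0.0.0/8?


Subnet mask: 255.0.0.0
Wildcard = 255.255.255.255 - subnet mask
255 - 255 = 0
255 - 0 = 255
255 - 0 = 255
255 - 0 = 255
Wildcard: 0.255.255.255


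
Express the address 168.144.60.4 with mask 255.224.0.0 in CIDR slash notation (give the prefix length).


Binary: 11111111.11100000.00000000.00000000
Count leading 1s
Prefix: /11


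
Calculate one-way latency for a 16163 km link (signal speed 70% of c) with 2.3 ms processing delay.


Speed = 0.7 * 3e5 km/s = 210000 km/s
Propagation delay = 16163 / 210000 = 0.077 s = 76.9667 ms
Processing delay = 2.3 ms
Total one-way latency = 79.2667 ms


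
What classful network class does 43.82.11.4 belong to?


First octet: 43
Binary: 00101011
0xxxxxxx -> Class A (1-126)
Class A, default mask 255.0.0.0 (/8)


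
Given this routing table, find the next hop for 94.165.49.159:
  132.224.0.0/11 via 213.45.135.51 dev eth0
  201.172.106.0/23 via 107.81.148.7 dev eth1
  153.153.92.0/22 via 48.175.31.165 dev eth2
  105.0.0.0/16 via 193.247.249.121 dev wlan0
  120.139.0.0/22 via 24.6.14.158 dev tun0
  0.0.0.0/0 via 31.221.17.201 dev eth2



Longest prefix match for 94.165.49.159:
  /11 132.224.0.0: no
  /23 201.172.106.0: no
  /22 153.153.92.0: no
  /16 105.0.0.0: no
  /22 120.139.0.0: no
  /0 0.0.0.0: MATCH
Selected: next-hop 31.221.17.201 via eth2 (matched /0)


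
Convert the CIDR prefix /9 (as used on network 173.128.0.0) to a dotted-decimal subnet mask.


/9 means 9 network bits, 23 host bits
Binary: 11111111100000000000000000000000
Mask: 255.128.0.0


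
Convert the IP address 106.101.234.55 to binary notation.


106 = 01101010
101 = 01100101
234 = 11101010
55 = 00110111
Binary: 01101010.01100101.11101010.00110111


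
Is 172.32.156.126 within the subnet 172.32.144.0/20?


Subnet network: 172.32.144.0
Test IP AND mask: 172.32.144.0
Yes, 172.32.156.126 is in 172.32.144.0/20


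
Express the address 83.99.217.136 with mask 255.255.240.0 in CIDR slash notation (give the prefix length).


Binary: 11111111.11111111.11110000.00000000
Count leading 1s
Prefix: /20


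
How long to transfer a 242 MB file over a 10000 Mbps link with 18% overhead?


Effective throughput = 10000 * (1 - 18/100) = 8200 Mbps
File size in Mb = 242 * 8 = 1936 Mb
Time = 1936 / 8200
Time = 0.2361 seconds


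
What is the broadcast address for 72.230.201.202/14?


Network: 72.228.0.0/14
Host bits = 18
Set all host bits to 1:
Broadcast: 72.231.255.255


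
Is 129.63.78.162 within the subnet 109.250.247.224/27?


Subnet network: 109.250.247.224
Test IP AND mask: 129.63.78.160
No, 129.63.78.162 is not in 109.250.247.224/27


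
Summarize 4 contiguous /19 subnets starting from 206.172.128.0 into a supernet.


Original prefix: /19
Number of subnets: 4 = 2^2
New prefix = 19 - 2 = 17
Supernet: 206.172.128.0/17


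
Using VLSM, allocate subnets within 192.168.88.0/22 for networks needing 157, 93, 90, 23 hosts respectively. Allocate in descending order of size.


157 hosts -> /24 (254 usable): 192.168.88.0/24
93 hosts -> /25 (126 usable): 192.168.89.0/25
90 hosts -> /25 (126 usable): 192.168.89.128/25
23 hosts -> /27 (30 usable): 192.168.90.0/27
Allocation: 192.168.88.0/24 (157 hosts, 254 usable); 192.168.89.0/25 (93 hosts, 126 usable); 192.168.89.128/25 (90 hosts, 126 usable); 192.168.90.0/27 (23 hosts, 30 usable)


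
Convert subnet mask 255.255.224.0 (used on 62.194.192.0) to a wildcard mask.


Subnet mask: 255.255.224.0
Wildcard = 255.255.255.255 - subnet mask
255 - 255 = 0
255 - 255 = 0
255 - 224 = 31
255 - 0 = 255
Wildcard: 0.0.31.255


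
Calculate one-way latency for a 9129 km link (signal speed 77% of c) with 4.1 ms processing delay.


Speed = 0.77 * 3e5 km/s = 231000 km/s
Propagation delay = 9129 / 231000 = 0.0395 s = 39.5195 ms
Processing delay = 4.1 ms
Total one-way latency = 43.6195 ms


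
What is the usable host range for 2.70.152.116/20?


Network: 2.70.144.0
Broadcast: 2.70.159.255
First usable = network + 1
Last usable = broadcast - 1
Range: 2.70.144.1 to 2.70.159.254


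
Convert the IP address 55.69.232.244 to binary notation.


55 = 00110111
69 = 01000101
232 = 11101000
244 = 11110100
Binary: 00110111.01000101.11101000.11110100


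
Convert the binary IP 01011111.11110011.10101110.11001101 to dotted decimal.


01011111 = 95
11110011 = 243
10101110 = 174
11001101 = 205
IP: 95.243.174.205


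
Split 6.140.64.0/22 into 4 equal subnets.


New prefix = 22 + 2 = 24
Each subnet has 256 addresses
  6.140.64.0/24
  6.140.65.0/24
  6.140.66.0/24
  6.140.67.0/24
Subnets: 6.140.64.0/24, 6.140.65.0/24, 6.140.66.0/24, 6.140.67.0/24


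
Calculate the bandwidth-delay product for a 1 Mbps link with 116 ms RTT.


BDP = bandwidth * RTT
= 1 Mbps * 116 ms
= 1 * 1e6 * 116 / 1000 bits
= 116000 bits
= 14500 bytes
= 14.1602 KB
BDP = 116000 bits (14500 bytes)


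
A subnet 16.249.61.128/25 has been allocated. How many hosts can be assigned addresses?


Host bits = 32 - 25 = 7
Total addresses = 2^7 = 128
Usable = total - 2 (network and broadcast)
Usable hosts: 126


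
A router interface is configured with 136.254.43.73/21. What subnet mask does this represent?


/21 means 21 network bits, 11 host bits
Binary: 11111111111111111111100000000000
Mask: 255.255.248.0


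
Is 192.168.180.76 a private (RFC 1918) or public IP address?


RFC 1918 private ranges:
  10.0.0.0/8 (10.0.0.0 - 10.255.255.255)
  172.16.0.0/12 (172.16.0.0 - 172.31.255.255)
  192.168.0.0/16 (192.168.0.0 - 192.168.255.255)
Private (in 192.168.0.0/16)


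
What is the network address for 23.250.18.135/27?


IP:   00010111.11111010.00010010.10000111
Mask: 11111111.11111111.11111111.11100000
AND operation:
Net:  00010111.11111010.00010010.10000000
Network: 23.250.18.128/27


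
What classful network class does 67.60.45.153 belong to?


First octet: 67
Binary: 01000011
0xxxxxxx -> Class A (1-126)
Class A, default mask 255.0.0.0 (/8)


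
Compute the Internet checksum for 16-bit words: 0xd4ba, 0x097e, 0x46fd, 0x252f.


Sum all words (with carry folding):
+ 0xd4ba = 0xd4ba
+ 0x097e = 0xde38
+ 0x46fd = 0x2536
+ 0x252f = 0x4a65
One's complement: ~0x4a65
Checksum = 0xb59a


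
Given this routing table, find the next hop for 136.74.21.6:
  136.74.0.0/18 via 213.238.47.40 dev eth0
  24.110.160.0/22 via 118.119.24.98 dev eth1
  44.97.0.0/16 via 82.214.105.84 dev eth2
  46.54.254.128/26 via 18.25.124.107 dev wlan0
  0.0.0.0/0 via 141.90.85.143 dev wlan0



Longest prefix match for 136.74.21.6:
  /18 136.74.0.0: MATCH
  /22 24.110.160.0: no
  /16 44.97.0.0: no
  /26 46.54.254.128: no
  /0 0.0.0.0: MATCH
Selected: next-hop 213.238.47.40 via eth0 (matched /18)


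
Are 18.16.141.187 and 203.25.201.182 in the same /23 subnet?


Mask: 255.255.254.0
18.16.141.187 AND mask = 18.16.140.0
203.25.201.182 AND mask = 203.25.200.0
No, different subnets (18.16.140.0 vs 203.25.200.0)


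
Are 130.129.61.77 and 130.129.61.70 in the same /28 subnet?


Mask: 255.255.255.240
130.129.61.77 AND mask = 130.129.61.64
130.129.61.70 AND mask = 130.129.61.64
Yes, same subnet (130.129.61.64)


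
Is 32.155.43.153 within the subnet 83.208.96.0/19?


Subnet network: 83.208.96.0
Test IP AND mask: 32.155.32.0
No, 32.155.43.153 is not in 83.208.96.0/19


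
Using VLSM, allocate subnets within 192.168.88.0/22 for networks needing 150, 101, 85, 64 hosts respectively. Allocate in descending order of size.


150 hosts -> /24 (254 usable): 192.168.88.0/24
101 hosts -> /25 (126 usable): 192.168.89.0/25
85 hosts -> /25 (126 usable): 192.168.89.128/25
64 hosts -> /25 (126 usable): 192.168.90.0/25
Allocation: 192.168.88.0/24 (150 hosts, 254 usable); 192.168.89.0/25 (101 hosts, 126 usable); 192.168.89.128/25 (85 hosts, 126 usable); 192.168.90.0/25 (64 hosts, 126 usable)


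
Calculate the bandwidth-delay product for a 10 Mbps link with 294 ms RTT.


BDP = bandwidth * RTT
= 10 Mbps * 294 ms
= 10 * 1e6 * 294 / 1000 bits
= 2940000 bits
= 367500 bytes
= 358.8867 KB
BDP = 2940000 bits (367500 bytes)


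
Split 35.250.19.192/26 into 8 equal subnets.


New prefix = 26 + 3 = 29
Each subnet has 8 addresses
  35.250.19.192/29
  35.250.19.200/29
  35.250.19.208/29
  35.250.19.216/29
  35.250.19.224/29
  35.250.19.232/29
  35.250.19.240/29
  35.250.19.248/29
Subnets: 35.250.19.192/29, 35.250.19.200/29, 35.250.19.208/29, 35.250.19.216/29, 35.250.19.224/29, 35.250.19.232/29, 35.250.19.240/29, 35.250.19.248/29


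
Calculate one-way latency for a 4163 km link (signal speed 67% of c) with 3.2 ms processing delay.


Speed = 0.67 * 3e5 km/s = 201000 km/s
Propagation delay = 4163 / 201000 = 0.0207 s = 20.7114 ms
Processing delay = 3.2 ms
Total one-way latency = 23.9114 ms


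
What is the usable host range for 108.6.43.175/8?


Network: 108.0.0.0
Broadcast: 108.255.255.255
First usable = network + 1
Last usable = broadcast - 1
Range: 108.0.0.1 to 108.255.255.254


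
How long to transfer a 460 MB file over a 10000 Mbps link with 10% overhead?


Effective throughput = 10000 * (1 - 10/100) = 9000 Mbps
File size in Mb = 460 * 8 = 3680 Mb
Time = 3680 / 9000
Time = 0.4089 seconds


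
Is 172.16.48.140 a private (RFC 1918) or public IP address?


RFC 1918 private ranges:
  10.0.0.0/8 (10.0.0.0 - 10.255.255.255)
  172.16.0.0/12 (172.16.0.0 - 172.31.255.255)
  192.168.0.0/16 (192.168.0.0 - 192.168.255.255)
Private (in 172.16.0.0/12)


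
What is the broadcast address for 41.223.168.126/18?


Network: 41.223.128.0/18
Host bits = 14
Set all host bits to 1:
Broadcast: 41.223.191.255


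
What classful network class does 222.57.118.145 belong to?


First octet: 222
Binary: 11011110
110xxxxx -> Class C (192-223)
Class C, default mask 255.255.255.0 (/24)


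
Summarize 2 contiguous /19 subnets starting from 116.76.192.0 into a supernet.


Original prefix: /19
Number of subnets: 2 = 2^1
New prefix = 19 - 1 = 18
Supernet: 116.76.192.0/18


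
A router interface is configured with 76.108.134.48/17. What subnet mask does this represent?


/17 means 17 network bits, 15 host bits
Binary: 11111111111111111000000000000000
Mask: 255.255.128.0


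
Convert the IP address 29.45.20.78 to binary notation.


29 = 00011101
45 = 00101101
20 = 00010100
78 = 01001110
Binary: 00011101.00101101.00010100.01001110


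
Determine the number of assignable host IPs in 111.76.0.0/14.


Host bits = 32 - 14 = 18
Total addresses = 2^18 = 262144
Usable = total - 2 (network and broadcast)
Usable hosts: 262142


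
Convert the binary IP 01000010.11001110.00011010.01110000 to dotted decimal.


01000010 = 66
11001110 = 206
00011010 = 26
01110000 = 112
IP: 66.206.26.112


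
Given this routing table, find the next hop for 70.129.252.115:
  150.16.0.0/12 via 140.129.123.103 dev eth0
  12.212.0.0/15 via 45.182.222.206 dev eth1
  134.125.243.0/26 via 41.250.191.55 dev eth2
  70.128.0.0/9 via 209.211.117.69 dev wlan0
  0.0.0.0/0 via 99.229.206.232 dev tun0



Longest prefix match for 70.129.252.115:
  /12 150.16.0.0: no
  /15 12.212.0.0: no
  /26 134.125.243.0: no
  /9 70.128.0.0: MATCH
  /0 0.0.0.0: MATCH
Selected: next-hop 209.211.117.69 via wlan0 (matched /9)


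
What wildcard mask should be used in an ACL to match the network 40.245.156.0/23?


Subnet mask: 255.255.254.0
Wildcard = 255.255.255.255 - subnet mask
255 - 255 = 0
255 - 255 = 0
255 - 254 = 1
255 - 0 = 255
Wildcard: 0.0.1.255


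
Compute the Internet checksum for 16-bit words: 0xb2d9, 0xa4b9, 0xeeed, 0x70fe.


Sum all words (with carry folding):
+ 0xb2d9 = 0xb2d9
+ 0xa4b9 = 0x5793
+ 0xeeed = 0x4681
+ 0x70fe = 0xb77f
One's complement: ~0xb77f
Checksum = 0x4880


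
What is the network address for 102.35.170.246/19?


IP:   01100110.00100011.10101010.11110110
Mask: 11111111.11111111.11100000.00000000
AND operation:
Net:  01100110.00100011.10100000.00000000
Network: 102.35.160.0/19


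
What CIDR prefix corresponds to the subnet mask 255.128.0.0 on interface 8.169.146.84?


Binary: 11111111.10000000.00000000.00000000
Count leading 1s
Prefix: /9


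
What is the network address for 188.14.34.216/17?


IP:   10111100.00001110.00100010.11011000
Mask: 11111111.11111111.10000000.00000000
AND operation:
Net:  10111100.00001110.00000000.00000000
Network: 188.14.0.0/17


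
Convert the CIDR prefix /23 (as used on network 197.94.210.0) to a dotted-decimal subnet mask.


/23 means 23 network bits, 9 host bits
Binary: 11111111111111111111111000000000
Mask: 255.255.254.0


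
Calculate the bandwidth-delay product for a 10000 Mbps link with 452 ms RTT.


BDP = bandwidth * RTT
= 10000 Mbps * 452 ms
= 10000 * 1e6 * 452 / 1000 bits
= 4520000000 bits
= 565000000 bytes
= 551757.8125 KB
BDP = 4520000000 bits (565000000 bytes)


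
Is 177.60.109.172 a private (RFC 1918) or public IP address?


RFC 1918 private ranges:
  10.0.0.0/8 (10.0.0.0 - 10.255.255.255)
  172.16.0.0/12 (172.16.0.0 - 172.31.255.255)
  192.168.0.0/16 (192.168.0.0 - 192.168.255.255)
Public (not in any RFC 1918 range)


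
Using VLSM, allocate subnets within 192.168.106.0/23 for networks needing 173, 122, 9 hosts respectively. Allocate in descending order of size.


173 hosts -> /24 (254 usable): 192.168.106.0/24
122 hosts -> /25 (126 usable): 192.168.107.0/25
9 hosts -> /28 (14 usable): 192.168.107.128/28
Allocation: 192.168.106.0/24 (173 hosts, 254 usable); 192.168.107.0/25 (122 hosts, 126 usable); 192.168.107.128/28 (9 hosts, 14 usable)


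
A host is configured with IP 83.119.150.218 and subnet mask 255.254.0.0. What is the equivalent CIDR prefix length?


Binary: 11111111.11111110.00000000.00000000
Count leading 1s
Prefix: /15


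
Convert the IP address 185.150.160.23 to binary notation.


185 = 10111001
150 = 10010110
160 = 10100000
23 = 00010111
Binary: 10111001.10010110.10100000.00010111


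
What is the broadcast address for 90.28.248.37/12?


Network: 90.16.0.0/12
Host bits = 20
Set all host bits to 1:
Broadcast: 90.31.255.255


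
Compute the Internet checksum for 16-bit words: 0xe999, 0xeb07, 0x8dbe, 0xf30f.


Sum all words (with carry folding):
+ 0xe999 = 0xe999
+ 0xeb07 = 0xd4a1
+ 0x8dbe = 0x6260
+ 0xf30f = 0x5570
One's complement: ~0x5570
Checksum = 0xaa8f


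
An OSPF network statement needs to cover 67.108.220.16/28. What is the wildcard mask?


Subnet mask: 255.255.255.240
Wildcard = 255.255.255.255 - subnet mask
255 - 255 = 0
255 - 255 = 0
255 - 255 = 0
255 - 240 = 15
Wildcard: 0.0.0.15


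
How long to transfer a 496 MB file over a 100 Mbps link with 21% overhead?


Effective throughput = 100 * (1 - 21/100) = 79 Mbps
File size in Mb = 496 * 8 = 3968 Mb
Time = 3968 / 79
Time = 50.2278 seconds


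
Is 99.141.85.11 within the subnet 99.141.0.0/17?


Subnet network: 99.141.0.0
Test IP AND mask: 99.141.0.0
Yes, 99.141.85.11 is in 99.141.0.0/17


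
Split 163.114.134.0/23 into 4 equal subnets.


New prefix = 23 + 2 = 25
Each subnet has 128 addresses
  163.114.134.0/25
  163.114.134.128/25
  163.114.135.0/25
  163.114.135.128/25
Subnets: 163.114.134.0/25, 163.114.134.128/25, 163.114.135.0/25, 163.114.135.128/25


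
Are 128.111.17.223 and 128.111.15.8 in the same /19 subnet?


Mask: 255.255.224.0
128.111.17.223 AND mask = 128.111.0.0
128.111.15.8 AND mask = 128.111.0.0
Yes, same subnet (128.111.0.0)


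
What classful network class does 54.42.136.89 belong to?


First octet: 54
Binary: 00110110
0xxxxxxx -> Class A (1-126)
Class A, default mask 255.0.0.0 (/8)


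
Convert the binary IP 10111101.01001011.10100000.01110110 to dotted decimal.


10111101 = 189
01001011 = 75
10100000 = 160
01110110 = 118
IP: 189.75.160.118


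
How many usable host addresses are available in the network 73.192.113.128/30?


Host bits = 32 - 30 = 2
Total addresses = 2^2 = 4
Usable = total - 2 (network and broadcast)
Usable hosts: 2


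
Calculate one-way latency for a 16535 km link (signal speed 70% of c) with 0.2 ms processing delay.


Speed = 0.7 * 3e5 km/s = 210000 km/s
Propagation delay = 16535 / 210000 = 0.0787 s = 78.7381 ms
Processing delay = 0.2 ms
Total one-way latency = 78.9381 ms


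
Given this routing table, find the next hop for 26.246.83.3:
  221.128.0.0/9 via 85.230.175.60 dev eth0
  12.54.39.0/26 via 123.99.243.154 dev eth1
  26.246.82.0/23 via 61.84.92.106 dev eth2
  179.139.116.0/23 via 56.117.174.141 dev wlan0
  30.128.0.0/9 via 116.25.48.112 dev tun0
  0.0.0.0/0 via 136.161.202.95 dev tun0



Longest prefix match for 26.246.83.3:
  /9 221.128.0.0: no
  /26 12.54.39.0: no
  /23 26.246.82.0: MATCH
  /23 179.139.116.0: no
  /9 30.128.0.0: no
  /0 0.0.0.0: MATCH
Selected: next-hop 61.84.92.106 via eth2 (matched /23)


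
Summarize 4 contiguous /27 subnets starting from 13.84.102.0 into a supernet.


Original prefix: /27
Number of subnets: 4 = 2^2
New prefix = 27 - 2 = 25
Supernet: 13.84.102.0/25


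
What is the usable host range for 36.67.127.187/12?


Network: 36.64.0.0
Broadcast: 36.79.255.255
First usable = network + 1
Last usable = broadcast - 1
Range: 36.64.0.1 to 36.79.255.254


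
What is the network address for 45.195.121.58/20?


IP:   00101101.11000011.01111001.00111010
Mask: 11111111.11111111.11110000.00000000
AND operation:
Net:  00101101.11000011.01110000.00000000
Network: 45.195.112.0/20
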